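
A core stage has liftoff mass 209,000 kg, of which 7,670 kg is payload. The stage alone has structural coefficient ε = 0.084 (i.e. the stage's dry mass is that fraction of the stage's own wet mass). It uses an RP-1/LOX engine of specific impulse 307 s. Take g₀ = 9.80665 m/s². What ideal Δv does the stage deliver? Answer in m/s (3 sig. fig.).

Δv ≈ 6440 m/s

Stage wet mass = m₀ − payload = 209,000 − 7,670 = 201,330 kg.
Stage dry mass = ε × stage wet mass = 0.084 × 201,330 = 16,911.7 kg.
Burnout mass m_f = stage dry + payload = 16,911.7 + 7,670 = 24,581.7 kg.
v_e = Isp · g₀ = 307 × 9.80665 = 3010.6 m/s.
By the Tsiolkovsky rocket equation, Δv = v_e · ln(209,000/24,581.7) = 3010.6 × ln(8.502) = 3010.6 × 2.1403 ≈ 6444 m/s.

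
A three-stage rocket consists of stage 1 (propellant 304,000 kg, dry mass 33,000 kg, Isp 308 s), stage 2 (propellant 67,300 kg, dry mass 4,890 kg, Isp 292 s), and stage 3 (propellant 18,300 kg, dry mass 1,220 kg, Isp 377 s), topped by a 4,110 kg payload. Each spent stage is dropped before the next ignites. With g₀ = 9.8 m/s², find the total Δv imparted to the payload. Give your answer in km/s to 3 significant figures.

Δv ≈ 12.6 km/s

Ignition mass of stage 1 = 304,000+33,000 + 67,300+4,890 + 18,300+1,220 + 4,110 = 432,820 kg.
Stage 1: m₀ = 432,820 kg, m_f = 432,820 − 304,000 = 128,820 kg; Δv = 308×9.8×ln(3.36) = 3018.4×1.2119 ≈ 3658 m/s.
Stage 2: m₀ = 95,820 kg, m_f = 95,820 − 67,300 = 28,520 kg; Δv = 292×9.8×ln(3.36) = 2861.6×1.2119 ≈ 3468 m/s.
Stage 3: m₀ = 23,630 kg, m_f = 23,630 − 18,300 = 5,330 kg; Δv = 377×9.8×ln(4.433) = 3694.6×1.4892 ≈ 5502 m/s.
Total Δv = 3658 + 3468 + 5502 = 12628 m/s.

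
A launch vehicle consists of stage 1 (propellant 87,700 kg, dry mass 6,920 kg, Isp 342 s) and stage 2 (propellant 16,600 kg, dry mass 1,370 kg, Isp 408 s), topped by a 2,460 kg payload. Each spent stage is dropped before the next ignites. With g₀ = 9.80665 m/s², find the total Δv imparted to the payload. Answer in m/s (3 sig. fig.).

Δv ≈ 11500 m/s

Ignition mass of stage 1 = 87,700+6,920 + 16,600+1,370 + 2,460 = 115,050 kg.
Stage 1: m₀ = 115,050 kg, m_f = 115,050 − 87,700 = 27,350 kg; Δv = 342×9.80665×ln(4.207) = 3353.9×1.4367 ≈ 4818 m/s.
Stage 2: m₀ = 20,430 kg, m_f = 20,430 − 16,600 = 3,830 kg; Δv = 408×9.80665×ln(5.334) = 4001.1×1.6741 ≈ 6698 m/s.
Total Δv = 4818 + 6698 = 11516 m/s.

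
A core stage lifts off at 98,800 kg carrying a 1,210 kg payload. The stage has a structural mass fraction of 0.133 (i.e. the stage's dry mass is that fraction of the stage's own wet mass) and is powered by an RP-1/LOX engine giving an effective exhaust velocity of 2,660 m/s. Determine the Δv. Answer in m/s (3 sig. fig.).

Δv ≈ 5160 m/s

Stage wet mass = m₀ − payload = 98,800 − 1,210 = 97,590 kg.
Stage dry mass = ε × stage wet mass = 0.133 × 97,590 = 12,979.5 kg.
Burnout mass m_f = stage dry + payload = 12,979.5 + 1,210 = 14,189.5 kg.
Δv = v_e · ln(98,800/14,189.5) = 2660.0 × ln(6.963) = 2660.0 × 1.9406 ≈ 5162 m/s.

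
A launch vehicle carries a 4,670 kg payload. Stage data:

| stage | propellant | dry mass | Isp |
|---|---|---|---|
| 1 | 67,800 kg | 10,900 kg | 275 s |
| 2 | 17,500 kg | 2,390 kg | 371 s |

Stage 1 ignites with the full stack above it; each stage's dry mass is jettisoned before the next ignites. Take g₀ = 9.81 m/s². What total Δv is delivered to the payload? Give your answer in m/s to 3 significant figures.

Δv ≈ 7420 m/s

Ignition mass of stage 1 = 67,800+10,900 + 17,500+2,390 + 4,670 = 103,260 kg.
Stage 1: m₀ = 103,260 kg, m_f = 103,260 − 67,800 = 35,460 kg; Δv = 275×9.81×ln(2.912) = 2697.8×1.0688 ≈ 2883 m/s.
Stage 2: m₀ = 24,560 kg, m_f = 24,560 − 17,500 = 7,060 kg; Δv = 371×9.81×ln(3.479) = 3639.5×1.2467 ≈ 4537 m/s.
Total Δv = 2883 + 4537 = 7420 m/s.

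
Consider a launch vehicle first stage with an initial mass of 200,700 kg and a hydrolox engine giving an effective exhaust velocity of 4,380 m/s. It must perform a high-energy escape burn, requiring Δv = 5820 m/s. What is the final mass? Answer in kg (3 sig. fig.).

final mass ≈ 53100 kg

From the ideal rocket equation, m₀/m_f = exp(Δv / v_e) = exp(5820 / 4380.0) = exp(1.3288) = 3.7764.
m_f = m₀ / 3.7764 = 200,700 / 3.7764 = 53,145.9 kg.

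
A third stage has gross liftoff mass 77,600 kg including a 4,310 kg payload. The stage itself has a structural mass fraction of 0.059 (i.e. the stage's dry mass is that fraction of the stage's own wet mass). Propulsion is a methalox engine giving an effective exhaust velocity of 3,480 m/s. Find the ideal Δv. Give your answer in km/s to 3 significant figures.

Δv ≈ 7.64 km/s

Stage wet mass = m₀ − payload = 77,600 − 4,310 = 73,290 kg.
Stage dry mass = ε × stage wet mass = 0.059 × 73,290 = 4,324.11 kg.
Burnout mass m_f = stage dry + payload = 4,324.11 + 4,310 = 8,634.11 kg.
From the ideal rocket equation, Δv = v_e · ln(77,600/8,634.11) = 3480.0 × ln(8.988) = 3480.0 × 2.1958 ≈ 7642 m/s.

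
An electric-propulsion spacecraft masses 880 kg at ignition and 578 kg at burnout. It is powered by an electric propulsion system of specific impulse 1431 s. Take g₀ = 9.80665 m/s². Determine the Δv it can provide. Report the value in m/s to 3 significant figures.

v_e = Isp · g₀ = 1431 × 9.80665 = 14033.3 m/s.
Δv = v_e · ln(m₀/m_f) = 14033.3 × ln(1.522) = 14033.3 × 0.4203 ≈ 5898.9 m/s.

Δv ≈ 5900 m/s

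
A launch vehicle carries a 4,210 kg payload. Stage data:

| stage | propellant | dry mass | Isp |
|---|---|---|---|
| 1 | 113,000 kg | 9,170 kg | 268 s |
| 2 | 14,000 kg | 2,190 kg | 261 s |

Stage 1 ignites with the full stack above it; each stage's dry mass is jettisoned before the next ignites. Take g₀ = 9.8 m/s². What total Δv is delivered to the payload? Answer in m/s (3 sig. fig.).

Ignition mass of stage 1 = 113,000+9,170 + 14,000+2,190 + 4,210 = 142,570 kg.
Stage 1: m₀ = 142,570 kg, m_f = 142,570 − 113,000 = 29,570 kg; Δv = 268×9.8×ln(4.821) = 2626.4×1.5731 ≈ 4132 m/s.
Stage 2: m₀ = 20,400 kg, m_f = 20,400 − 14,000 = 6,400 kg; Δv = 261×9.8×ln(3.188) = 2557.8×1.1592 ≈ 2965 m/s.
Total Δv = 4132 + 2965 = 7097 m/s.

Δv ≈ 7100 m/s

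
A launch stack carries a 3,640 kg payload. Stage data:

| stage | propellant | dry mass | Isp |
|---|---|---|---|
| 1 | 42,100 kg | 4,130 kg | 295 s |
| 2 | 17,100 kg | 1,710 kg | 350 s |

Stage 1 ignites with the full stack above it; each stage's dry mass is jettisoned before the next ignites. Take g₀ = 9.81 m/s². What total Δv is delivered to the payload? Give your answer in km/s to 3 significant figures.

Ignition mass of stage 1 = 42,100+4,130 + 17,100+1,710 + 3,640 = 68,680 kg.
Stage 1: m₀ = 68,680 kg, m_f = 68,680 − 42,100 = 26,580 kg; Δv = 295×9.81×ln(2.584) = 2894.0×0.9493 ≈ 2747 m/s.
Stage 2: m₀ = 22,450 kg, m_f = 22,450 − 17,100 = 5,350 kg; Δv = 350×9.81×ln(4.196) = 3433.5×1.4342 ≈ 4924 m/s.
Total Δv = 2747 + 4924 = 7671 m/s.

Δv ≈ 7.67 km/s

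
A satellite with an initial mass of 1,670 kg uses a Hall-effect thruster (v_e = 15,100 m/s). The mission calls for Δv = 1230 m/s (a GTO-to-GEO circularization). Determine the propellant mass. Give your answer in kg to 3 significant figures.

propellant mass ≈ 131 kg

m₀/m_f = exp(Δv / v_e) = exp(1230 / 15100.0) = exp(0.0815) = 1.0849.
m_f = 1,670 / 1.0849 = 1,539.31 kg, so propellant = m₀ − m_f = 1,670 − 1,539.31 = 130.69 kg.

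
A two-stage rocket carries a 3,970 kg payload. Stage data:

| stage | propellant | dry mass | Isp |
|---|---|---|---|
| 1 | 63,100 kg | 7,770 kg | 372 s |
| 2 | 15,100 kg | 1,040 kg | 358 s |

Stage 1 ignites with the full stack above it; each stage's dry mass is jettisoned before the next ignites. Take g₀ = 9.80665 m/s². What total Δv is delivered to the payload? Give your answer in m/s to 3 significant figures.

Δv ≈ 9190 m/s

Ignition mass of stage 1 = 63,100+7,770 + 15,100+1,040 + 3,970 = 90,980 kg.
Stage 1: m₀ = 90,980 kg, m_f = 90,980 − 63,100 = 27,880 kg; Δv = 372×9.80665×ln(3.263) = 3648.1×1.1827 ≈ 4315 m/s.
Stage 2: m₀ = 20,110 kg, m_f = 20,110 − 15,100 = 5,010 kg; Δv = 358×9.80665×ln(4.014) = 3510.8×1.3898 ≈ 4879 m/s.
Total Δv = 4315 + 4879 = 9194 m/s.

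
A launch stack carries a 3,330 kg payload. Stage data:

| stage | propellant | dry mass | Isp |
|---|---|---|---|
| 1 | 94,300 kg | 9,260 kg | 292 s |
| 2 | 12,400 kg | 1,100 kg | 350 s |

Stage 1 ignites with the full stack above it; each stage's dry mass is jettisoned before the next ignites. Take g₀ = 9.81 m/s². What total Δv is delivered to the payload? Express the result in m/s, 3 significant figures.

Ignition mass of stage 1 = 94,300+9,260 + 12,400+1,100 + 3,330 = 120,390 kg.
Stage 1: m₀ = 120,390 kg, m_f = 120,390 − 94,300 = 26,090 kg; Δv = 292×9.81×ln(4.614) = 2864.5×1.5292 ≈ 4380 m/s.
Stage 2: m₀ = 16,830 kg, m_f = 16,830 − 12,400 = 4,430 kg; Δv = 350×9.81×ln(3.799) = 3433.5×1.3348 ≈ 4583 m/s.
Total Δv = 4380 + 4583 = 8963 m/s.

Δv ≈ 8960 m/s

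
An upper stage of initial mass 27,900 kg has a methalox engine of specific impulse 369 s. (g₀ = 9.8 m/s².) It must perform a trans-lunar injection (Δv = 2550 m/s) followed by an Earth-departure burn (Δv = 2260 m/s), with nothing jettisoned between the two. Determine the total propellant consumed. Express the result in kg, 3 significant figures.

v_e = Isp · g₀ = 369 × 9.8 = 3616.2 m/s.
After the first burn: m = 27900 × exp(−2550/3616.2) = 27900 × 0.49403 = 13,783.4 kg.
After the second burn: m = 13,783.4 × exp(−2260/3616.2) = 13,783.4 × 0.53528 = 7,377.98 kg.
Total propellant = m₀ − m_final = 27900 − 7,377.98 = 20,522.02 kg.

total propellant consumed ≈ 20500 kg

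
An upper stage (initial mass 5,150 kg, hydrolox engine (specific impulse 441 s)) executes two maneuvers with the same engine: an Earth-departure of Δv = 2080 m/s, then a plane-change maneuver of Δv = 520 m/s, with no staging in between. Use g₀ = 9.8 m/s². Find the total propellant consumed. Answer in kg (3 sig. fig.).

total propellant consumed ≈ 2330 kg

v_e = Isp · g₀ = 441 × 9.8 = 4321.8 m/s.
After the first burn: m = 5150 × exp(−2080/4321.8) = 5150 × 0.61799 = 3,182.65 kg.
After the second burn: m = 3,182.65 × exp(−520/4321.8) = 3,182.65 × 0.88664 = 2,821.86 kg.
Total propellant = m₀ − m_final = 5150 − 2,821.86 = 2,328.14 kg.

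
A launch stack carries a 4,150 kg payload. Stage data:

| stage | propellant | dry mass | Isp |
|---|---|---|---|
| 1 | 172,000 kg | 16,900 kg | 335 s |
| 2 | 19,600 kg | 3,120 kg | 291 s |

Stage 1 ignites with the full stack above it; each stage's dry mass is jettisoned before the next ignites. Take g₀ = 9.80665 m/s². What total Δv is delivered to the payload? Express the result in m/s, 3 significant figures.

Δv ≈ 8970 m/s

Ignition mass of stage 1 = 172,000+16,900 + 19,600+3,120 + 4,150 = 215,770 kg.
Stage 1: m₀ = 215,770 kg, m_f = 215,770 − 172,000 = 43,770 kg; Δv = 335×9.80665×ln(4.93) = 3285.2×1.5953 ≈ 5241 m/s.
Stage 2: m₀ = 26,870 kg, m_f = 26,870 − 19,600 = 7,270 kg; Δv = 291×9.80665×ln(3.696) = 2853.7×1.3073 ≈ 3731 m/s.
Total Δv = 5241 + 3731 = 8972 m/s.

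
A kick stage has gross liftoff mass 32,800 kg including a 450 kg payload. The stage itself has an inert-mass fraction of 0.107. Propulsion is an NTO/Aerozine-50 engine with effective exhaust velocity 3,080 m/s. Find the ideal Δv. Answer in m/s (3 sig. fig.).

Stage wet mass = m₀ − payload = 32,800 − 450 = 32,350 kg.
Stage dry mass = ε × stage wet mass = 0.107 × 32,350 = 3,461.45 kg.
Burnout mass m_f = stage dry + payload = 3,461.45 + 450 = 3,911.45 kg.
Δv = v_e · ln(32,800/3,911.45) = 3080.0 × ln(8.386) = 3080.0 × 2.1265 ≈ 6550 m/s.

Δv ≈ 6550 m/s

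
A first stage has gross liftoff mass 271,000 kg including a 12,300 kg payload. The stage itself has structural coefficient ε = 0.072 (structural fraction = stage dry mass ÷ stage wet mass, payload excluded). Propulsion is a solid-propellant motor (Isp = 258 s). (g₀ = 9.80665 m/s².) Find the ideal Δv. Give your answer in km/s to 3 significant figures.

Δv ≈ 5.49 km/s

Stage wet mass = m₀ − payload = 271,000 − 12,300 = 258,700 kg.
Stage dry mass = ε × stage wet mass = 0.072 × 258,700 = 18,626.4 kg.
Burnout mass m_f = stage dry + payload = 18,626.4 + 12,300 = 30,926.4 kg.
v_e = Isp · g₀ = 258 × 9.80665 = 2530.1 m/s.
By the Tsiolkovsky rocket equation, Δv = v_e · ln(271,000/30,926.4) = 2530.1 × ln(8.763) = 2530.1 × 2.1705 ≈ 5492 m/s.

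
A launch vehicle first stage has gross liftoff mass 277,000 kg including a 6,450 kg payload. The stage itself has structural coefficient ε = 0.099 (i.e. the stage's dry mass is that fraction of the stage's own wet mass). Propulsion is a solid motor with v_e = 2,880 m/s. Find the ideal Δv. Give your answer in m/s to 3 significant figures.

Δv ≈ 6110 m/s

Stage wet mass = m₀ − payload = 277,000 − 6,450 = 270,550 kg.
Stage dry mass = ε × stage wet mass = 0.099 × 270,550 = 26,784.5 kg.
Burnout mass m_f = stage dry + payload = 26,784.5 + 6,450 = 33,234.5 kg.
Δv = v_e · ln(277,000/33,234.5) = 2880.0 × ln(8.335) = 2880.0 × 2.1204 ≈ 6107 m/s.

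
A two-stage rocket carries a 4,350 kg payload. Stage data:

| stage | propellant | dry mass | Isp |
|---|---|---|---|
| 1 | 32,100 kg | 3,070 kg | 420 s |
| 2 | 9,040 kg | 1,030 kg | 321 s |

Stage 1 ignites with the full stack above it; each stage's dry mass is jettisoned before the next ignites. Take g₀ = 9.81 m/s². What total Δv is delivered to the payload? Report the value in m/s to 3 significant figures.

Ignition mass of stage 1 = 32,100+3,070 + 9,040+1,030 + 4,350 = 49,590 kg.
Stage 1: m₀ = 49,590 kg, m_f = 49,590 − 32,100 = 17,490 kg; Δv = 420×9.81×ln(2.835) = 4120.2×1.0422 ≈ 4294 m/s.
Stage 2: m₀ = 14,420 kg, m_f = 14,420 − 9,040 = 5,380 kg; Δv = 321×9.81×ln(2.68) = 3149.0×0.9859 ≈ 3105 m/s.
Total Δv = 4294 + 3105 = 7399 m/s.

Δv ≈ 7400 m/s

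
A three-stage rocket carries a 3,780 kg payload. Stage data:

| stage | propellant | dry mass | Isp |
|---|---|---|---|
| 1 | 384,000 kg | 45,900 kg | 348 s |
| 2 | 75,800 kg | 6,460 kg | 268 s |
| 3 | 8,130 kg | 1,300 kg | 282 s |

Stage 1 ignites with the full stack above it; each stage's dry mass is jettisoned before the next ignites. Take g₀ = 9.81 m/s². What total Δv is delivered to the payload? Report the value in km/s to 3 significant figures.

Δv ≈ 11.3 km/s

Ignition mass of stage 1 = 384,000+45,900 + 75,800+6,460 + 8,130+1,300 + 3,780 = 525,370 kg.
Stage 1: m₀ = 525,370 kg, m_f = 525,370 − 384,000 = 141,370 kg; Δv = 348×9.81×ln(3.716) = 3413.9×1.3127 ≈ 4481 m/s.
Stage 2: m₀ = 95,470 kg, m_f = 95,470 − 75,800 = 19,670 kg; Δv = 268×9.81×ln(4.854) = 2629.1×1.5797 ≈ 4153 m/s.
Stage 3: m₀ = 13,210 kg, m_f = 13,210 − 8,130 = 5,080 kg; Δv = 282×9.81×ln(2.6) = 2766.4×0.9557 ≈ 2644 m/s.
Total Δv = 4481 + 4153 + 2644 = 11278 m/s.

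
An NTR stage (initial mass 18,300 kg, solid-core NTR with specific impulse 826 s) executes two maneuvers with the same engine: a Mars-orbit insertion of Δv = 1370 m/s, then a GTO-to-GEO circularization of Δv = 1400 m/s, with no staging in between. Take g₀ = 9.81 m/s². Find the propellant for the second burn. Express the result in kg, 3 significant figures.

v_e = Isp · g₀ = 826 × 9.81 = 8103.1 m/s.
After the first burn: m = 18300 × exp(−1370/8103.1) = 18300 × 0.84445 = 15,453.4 kg.
After the second burn: m = 15,453.4 × exp(−1400/8103.1) = 15,453.4 × 0.84133 = 13,001.4 kg.
Second-burn propellant = 15,453.4 − 13,001.4 = 2,452 kg.

propellant for the second burn ≈ 2450 kg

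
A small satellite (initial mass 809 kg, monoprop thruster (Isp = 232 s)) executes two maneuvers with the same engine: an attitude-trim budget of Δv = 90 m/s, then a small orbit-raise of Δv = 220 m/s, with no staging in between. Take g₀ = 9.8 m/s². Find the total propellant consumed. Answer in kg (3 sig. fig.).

total propellant consumed ≈ 103 kg

v_e = Isp · g₀ = 232 × 9.8 = 2273.6 m/s.
After the first burn: m = 809 × exp(−90/2273.6) = 809 × 0.96119 = 777.603 kg.
After the second burn: m = 777.603 × exp(−220/2273.6) = 777.603 × 0.90777 = 705.885 kg.
Total propellant = m₀ − m_final = 809 − 705.885 = 103.115 kg.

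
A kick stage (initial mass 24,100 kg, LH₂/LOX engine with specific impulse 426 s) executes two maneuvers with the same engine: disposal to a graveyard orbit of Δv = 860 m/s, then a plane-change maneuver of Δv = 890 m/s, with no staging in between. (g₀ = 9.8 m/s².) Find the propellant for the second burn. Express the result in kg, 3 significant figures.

propellant for the second burn ≈ 3770 kg

v_e = Isp · g₀ = 426 × 9.8 = 4174.8 m/s.
After the first burn: m = 24100 × exp(−860/4174.8) = 24100 × 0.81383 = 19,613.3 kg.
After the second burn: m = 19,613.3 × exp(−890/4174.8) = 19,613.3 × 0.80801 = 15,847.7 kg.
Second-burn propellant = 19,613.3 − 15,847.7 = 3,765.6 kg.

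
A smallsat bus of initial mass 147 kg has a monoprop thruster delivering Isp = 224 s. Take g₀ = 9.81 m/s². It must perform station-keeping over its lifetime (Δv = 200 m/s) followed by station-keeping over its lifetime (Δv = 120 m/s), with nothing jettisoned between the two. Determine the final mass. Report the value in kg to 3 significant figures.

v_e = Isp · g₀ = 224 × 9.81 = 2197.4 m/s.
After the first burn: m = 147 × exp(−200/2197.4) = 147 × 0.91300 = 134.211 kg.
After the second burn: m = 134.211 × exp(−120/2197.4) = 134.211 × 0.94686 = 127.079 kg.

final mass ≈ 127 kg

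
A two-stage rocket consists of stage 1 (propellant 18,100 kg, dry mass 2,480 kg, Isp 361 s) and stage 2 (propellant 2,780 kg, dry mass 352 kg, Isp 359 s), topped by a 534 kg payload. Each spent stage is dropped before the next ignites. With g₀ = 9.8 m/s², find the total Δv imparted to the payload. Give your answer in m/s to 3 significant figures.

Δv ≈ 9850 m/s

Ignition mass of stage 1 = 18,100+2,480 + 2,780+352 + 534 = 24,246 kg.
Stage 1: m₀ = 24,246 kg, m_f = 24,246 − 18,100 = 6,146 kg; Δv = 361×9.8×ln(3.945) = 3537.8×1.3725 ≈ 4855 m/s.
Stage 2: m₀ = 3,666 kg, m_f = 3,666 − 2,780 = 886 kg; Δv = 359×9.8×ln(4.138) = 3518.2×1.4201 ≈ 4996 m/s.
Total Δv = 4855 + 4996 = 9851 m/s.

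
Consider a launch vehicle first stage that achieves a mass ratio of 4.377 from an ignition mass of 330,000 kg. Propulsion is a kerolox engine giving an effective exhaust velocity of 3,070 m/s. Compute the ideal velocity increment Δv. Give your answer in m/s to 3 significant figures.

Δv = v_e · ln(4.377) = 3070.0 × 1.4764 ≈ 4532.4 m/s.

Δv ≈ 4530 m/s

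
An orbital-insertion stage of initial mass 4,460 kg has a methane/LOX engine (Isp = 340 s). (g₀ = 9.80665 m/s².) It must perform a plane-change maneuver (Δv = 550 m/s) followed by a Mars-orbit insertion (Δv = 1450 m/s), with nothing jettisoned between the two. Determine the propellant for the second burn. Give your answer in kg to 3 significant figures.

v_e = Isp · g₀ = 340 × 9.80665 = 3334.3 m/s.
After the first burn: m = 4460 × exp(−550/3334.3) = 4460 × 0.84793 = 3,781.77 kg.
After the second burn: m = 3,781.77 × exp(−1450/3334.3) = 3,781.77 × 0.64734 = 2,448.09 kg.
Second-burn propellant = 3,781.77 − 2,448.09 = 1,333.68 kg.

propellant for the second burn ≈ 1330 kg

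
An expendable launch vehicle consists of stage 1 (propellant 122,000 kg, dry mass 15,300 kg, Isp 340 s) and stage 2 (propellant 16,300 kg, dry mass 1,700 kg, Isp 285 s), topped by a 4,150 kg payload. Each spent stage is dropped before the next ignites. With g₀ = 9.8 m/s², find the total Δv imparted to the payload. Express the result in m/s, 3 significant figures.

Δv ≈ 8550 m/s

Ignition mass of stage 1 = 122,000+15,300 + 16,300+1,700 + 4,150 = 159,450 kg.
Stage 1: m₀ = 159,450 kg, m_f = 159,450 − 122,000 = 37,450 kg; Δv = 340×9.8×ln(4.258) = 3332.0×1.4487 ≈ 4827 m/s.
Stage 2: m₀ = 22,150 kg, m_f = 22,150 − 16,300 = 5,850 kg; Δv = 285×9.8×ln(3.786) = 2793.0×1.3314 ≈ 3719 m/s.
Total Δv = 4827 + 3719 = 8546 m/s.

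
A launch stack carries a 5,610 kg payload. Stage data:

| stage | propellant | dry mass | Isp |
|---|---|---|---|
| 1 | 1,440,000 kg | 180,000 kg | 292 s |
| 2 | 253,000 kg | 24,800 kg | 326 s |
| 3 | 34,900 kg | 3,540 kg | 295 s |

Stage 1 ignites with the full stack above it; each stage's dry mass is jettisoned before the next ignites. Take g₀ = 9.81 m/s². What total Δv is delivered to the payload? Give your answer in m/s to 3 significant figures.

Δv ≈ 13400 m/s

Ignition mass of stage 1 = 1,440,000+180,000 + 253,000+24,800 + 34,900+3,540 + 5,610 = 1,941,850 kg.
Stage 1: m₀ = 1,941,850 kg, m_f = 1,941,850 − 1,440,000 = 501,850 kg; Δv = 292×9.81×ln(3.869) = 2864.5×1.3531 ≈ 3876 m/s.
Stage 2: m₀ = 321,850 kg, m_f = 321,850 − 253,000 = 68,850 kg; Δv = 326×9.81×ln(4.675) = 3198.1×1.5422 ≈ 4932 m/s.
Stage 3: m₀ = 44,050 kg, m_f = 44,050 − 34,900 = 9,150 kg; Δv = 295×9.81×ln(4.814) = 2894.0×1.5716 ≈ 4548 m/s.
Total Δv = 3876 + 4932 + 4548 = 13356 m/s.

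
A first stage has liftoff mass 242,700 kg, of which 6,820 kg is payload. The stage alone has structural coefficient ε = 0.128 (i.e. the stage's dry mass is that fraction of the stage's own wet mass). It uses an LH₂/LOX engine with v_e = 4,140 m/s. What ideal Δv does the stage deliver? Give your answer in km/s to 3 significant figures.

Stage wet mass = m₀ − payload = 242,700 − 6,820 = 235,880 kg.
Stage dry mass = ε × stage wet mass = 0.128 × 235,880 = 30,192.6 kg.
Burnout mass m_f = stage dry + payload = 30,192.6 + 6,820 = 37,012.6 kg.
Δv = v_e · ln(242,700/37,012.6) = 4140.0 × ln(6.557) = 4140.0 × 1.8806 ≈ 7786 m/s.

Δv ≈ 7.79 km/s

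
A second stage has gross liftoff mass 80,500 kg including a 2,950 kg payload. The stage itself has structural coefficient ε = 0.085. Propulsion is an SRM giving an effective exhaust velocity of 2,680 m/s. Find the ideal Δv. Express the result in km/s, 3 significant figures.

Stage wet mass = m₀ − payload = 80,500 − 2,950 = 77,550 kg.
Stage dry mass = ε × stage wet mass = 0.085 × 77,550 = 6,591.75 kg.
Burnout mass m_f = stage dry + payload = 6,591.75 + 2,950 = 9,541.75 kg.
From the ideal rocket equation, Δv = v_e · ln(80,500/9,541.75) = 2680.0 × ln(8.437) = 2680.0 × 2.1326 ≈ 5715 m/s.

Δv ≈ 5.72 km/s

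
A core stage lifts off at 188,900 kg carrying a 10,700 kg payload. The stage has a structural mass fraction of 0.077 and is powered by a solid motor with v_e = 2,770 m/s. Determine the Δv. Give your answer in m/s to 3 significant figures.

Stage wet mass = m₀ − payload = 188,900 − 10,700 = 178,200 kg.
Stage dry mass = ε × stage wet mass = 0.077 × 178,200 = 13,721.4 kg.
Burnout mass m_f = stage dry + payload = 13,721.4 + 10,700 = 24,421.4 kg.
Using Δv = v_e ln(m₀/m_f): Δv = v_e · ln(188,900/24,421.4) = 2770.0 × ln(7.735) = 2770.0 × 2.0458 ≈ 5667 m/s.

Δv ≈ 5670 m/s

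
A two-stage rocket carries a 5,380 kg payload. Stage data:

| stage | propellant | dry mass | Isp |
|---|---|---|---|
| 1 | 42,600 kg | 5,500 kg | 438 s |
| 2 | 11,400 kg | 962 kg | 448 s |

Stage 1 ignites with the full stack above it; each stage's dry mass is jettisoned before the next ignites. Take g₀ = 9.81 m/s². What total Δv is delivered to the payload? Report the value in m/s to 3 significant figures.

Ignition mass of stage 1 = 42,600+5,500 + 11,400+962 + 5,380 = 65,842 kg.
Stage 1: m₀ = 65,842 kg, m_f = 65,842 − 42,600 = 23,242 kg; Δv = 438×9.81×ln(2.833) = 4296.8×1.0413 ≈ 4474 m/s.
Stage 2: m₀ = 17,742 kg, m_f = 17,742 − 11,400 = 6,342 kg; Δv = 448×9.81×ln(2.798) = 4394.9×1.0287 ≈ 4521 m/s.
Total Δv = 4474 + 4521 = 8995 m/s.

Δv ≈ 9000 m/s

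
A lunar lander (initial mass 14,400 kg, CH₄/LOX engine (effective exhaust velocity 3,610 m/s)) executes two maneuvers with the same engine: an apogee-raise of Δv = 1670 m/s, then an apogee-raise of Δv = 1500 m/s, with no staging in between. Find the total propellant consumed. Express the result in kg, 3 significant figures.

After the first burn: m = 14400 × exp(−1670/3610.0) = 14400 × 0.62964 = 9,066.82 kg.
After the second burn: m = 9,066.82 × exp(−1500/3610.0) = 9,066.82 × 0.66000 = 5,984.1 kg.
Total propellant = m₀ − m_final = 14400 − 5,984.1 = 8,415.9 kg.

total propellant consumed ≈ 8420 kg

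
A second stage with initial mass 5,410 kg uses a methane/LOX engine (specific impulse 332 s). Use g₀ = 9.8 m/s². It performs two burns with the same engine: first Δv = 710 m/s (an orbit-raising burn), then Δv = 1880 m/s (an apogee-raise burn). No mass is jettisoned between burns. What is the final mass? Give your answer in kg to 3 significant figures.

v_e = Isp · g₀ = 332 × 9.8 = 3253.6 m/s.
After the first burn: m = 5410 × exp(−710/3253.6) = 5410 × 0.80395 = 4,349.37 kg.
After the second burn: m = 4,349.37 × exp(−1880/3253.6) = 4,349.37 × 0.56112 = 2,440.52 kg.

final mass ≈ 2440 kg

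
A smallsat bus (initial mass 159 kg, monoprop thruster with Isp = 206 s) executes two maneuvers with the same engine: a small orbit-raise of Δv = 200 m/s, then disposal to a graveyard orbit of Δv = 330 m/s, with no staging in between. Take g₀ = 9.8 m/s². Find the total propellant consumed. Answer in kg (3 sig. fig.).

v_e = Isp · g₀ = 206 × 9.8 = 2018.8 m/s.
After the first burn: m = 159 × exp(−200/2018.8) = 159 × 0.90568 = 144.003 kg.
After the second burn: m = 144.003 × exp(−330/2018.8) = 144.003 × 0.84920 = 122.287 kg.
Total propellant = m₀ − m_final = 159 − 122.287 = 36.713 kg.

total propellant consumed ≈ 36.7 kg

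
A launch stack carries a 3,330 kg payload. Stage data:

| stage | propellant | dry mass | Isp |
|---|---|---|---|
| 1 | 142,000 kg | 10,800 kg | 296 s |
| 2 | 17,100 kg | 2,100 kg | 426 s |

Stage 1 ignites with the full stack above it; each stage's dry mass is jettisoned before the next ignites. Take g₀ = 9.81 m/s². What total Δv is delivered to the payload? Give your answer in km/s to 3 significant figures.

Δv ≈ 10.8 km/s

Ignition mass of stage 1 = 142,000+10,800 + 17,100+2,100 + 3,330 = 175,330 kg.
Stage 1: m₀ = 175,330 kg, m_f = 175,330 − 142,000 = 33,330 kg; Δv = 296×9.81×ln(5.26) = 2903.8×1.6602 ≈ 4821 m/s.
Stage 2: m₀ = 22,530 kg, m_f = 22,530 − 17,100 = 5,430 kg; Δv = 426×9.81×ln(4.149) = 4179.1×1.4229 ≈ 5946 m/s.
Total Δv = 4821 + 5946 = 10767 m/s.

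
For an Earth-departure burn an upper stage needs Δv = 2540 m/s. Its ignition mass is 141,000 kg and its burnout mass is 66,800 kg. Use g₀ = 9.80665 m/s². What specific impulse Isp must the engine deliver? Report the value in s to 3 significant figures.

ln(m₀/m_f) = ln(141000/66800) = ln(2.111) = 0.7471.
Rocket equation: v_e = Δv / ln(m₀/m_f) = 2540 / 0.7471 = 3400.0 m/s.
Isp = v_e / g₀ = 3400.0 / 9.80665 = 346.7 s.

Isp ≈ 347 s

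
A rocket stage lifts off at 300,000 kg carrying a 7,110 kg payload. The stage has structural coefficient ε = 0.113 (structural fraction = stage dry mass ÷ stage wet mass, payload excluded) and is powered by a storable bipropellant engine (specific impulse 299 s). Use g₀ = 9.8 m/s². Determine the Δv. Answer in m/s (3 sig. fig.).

Δv ≈ 5890 m/s

Stage wet mass = m₀ − payload = 300,000 − 7,110 = 292,890 kg.
Stage dry mass = ε × stage wet mass = 0.113 × 292,890 = 33,096.6 kg.
Burnout mass m_f = stage dry + payload = 33,096.6 + 7,110 = 40,206.6 kg.
v_e = Isp · g₀ = 299 × 9.8 = 2930.2 m/s.
Rocket equation: Δv = v_e · ln(300,000/40,206.6) = 2930.2 × ln(7.461) = 2930.2 × 2.0098 ≈ 5889 m/s.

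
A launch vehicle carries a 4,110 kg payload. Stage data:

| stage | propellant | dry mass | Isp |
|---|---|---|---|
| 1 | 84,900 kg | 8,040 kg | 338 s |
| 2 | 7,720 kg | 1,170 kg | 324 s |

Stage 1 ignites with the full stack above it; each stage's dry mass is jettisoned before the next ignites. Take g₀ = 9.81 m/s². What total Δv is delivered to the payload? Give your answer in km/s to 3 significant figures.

Δv ≈ 8.22 km/s

Ignition mass of stage 1 = 84,900+8,040 + 7,720+1,170 + 4,110 = 105,940 kg.
Stage 1: m₀ = 105,940 kg, m_f = 105,940 − 84,900 = 21,040 kg; Δv = 338×9.81×ln(5.035) = 3315.8×1.6164 ≈ 5360 m/s.
Stage 2: m₀ = 13,000 kg, m_f = 13,000 − 7,720 = 5,280 kg; Δv = 324×9.81×ln(2.462) = 3178.4×0.9010 ≈ 2864 m/s.
Total Δv = 5360 + 2864 = 8224 m/s.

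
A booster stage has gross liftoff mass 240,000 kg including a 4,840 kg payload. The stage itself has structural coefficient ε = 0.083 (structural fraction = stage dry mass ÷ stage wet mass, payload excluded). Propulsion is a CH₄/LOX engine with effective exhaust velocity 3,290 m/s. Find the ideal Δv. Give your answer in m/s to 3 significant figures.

Δv ≈ 7530 m/s

Stage wet mass = m₀ − payload = 240,000 − 4,840 = 235,160 kg.
Stage dry mass = ε × stage wet mass = 0.083 × 235,160 = 19,518.3 kg.
Burnout mass m_f = stage dry + payload = 19,518.3 + 4,840 = 24,358.3 kg.
By the Tsiolkovsky rocket equation, Δv = v_e · ln(240,000/24,358.3) = 3290.0 × ln(9.853) = 3290.0 × 2.2878 ≈ 7527 m/s.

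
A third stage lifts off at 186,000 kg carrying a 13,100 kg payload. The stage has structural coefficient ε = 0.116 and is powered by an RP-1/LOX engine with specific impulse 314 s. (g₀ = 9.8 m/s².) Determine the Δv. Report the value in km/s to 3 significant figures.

Stage wet mass = m₀ − payload = 186,000 − 13,100 = 172,900 kg.
Stage dry mass = ε × stage wet mass = 0.116 × 172,900 = 20,056.4 kg.
Burnout mass m_f = stage dry + payload = 20,056.4 + 13,100 = 33,156.4 kg.
v_e = Isp · g₀ = 314 × 9.8 = 3077.2 m/s.
Rocket equation: Δv = v_e · ln(186,000/33,156.4) = 3077.2 × ln(5.61) = 3077.2 × 1.7245 ≈ 5307 m/s.

Δv ≈ 5.31 km/s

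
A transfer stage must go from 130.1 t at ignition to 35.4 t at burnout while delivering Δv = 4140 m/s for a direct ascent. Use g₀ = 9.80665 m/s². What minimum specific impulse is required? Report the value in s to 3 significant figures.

Isp ≈ 324 s

ln(m₀/m_f) = ln(130100/35400) = ln(3.675) = 1.3016.
From the ideal rocket equation, v_e = Δv / ln(m₀/m_f) = 4140 / 1.3016 = 3180.7 m/s.
Isp = v_e / g₀ = 3180.7 / 9.80665 = 324.3 s.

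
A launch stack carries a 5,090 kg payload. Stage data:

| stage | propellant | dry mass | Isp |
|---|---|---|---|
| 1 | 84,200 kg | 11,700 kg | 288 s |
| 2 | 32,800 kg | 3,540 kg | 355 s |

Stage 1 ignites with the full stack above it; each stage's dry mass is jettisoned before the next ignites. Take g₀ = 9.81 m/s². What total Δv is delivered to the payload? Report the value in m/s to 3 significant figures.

Δv ≈ 8150 m/s

Ignition mass of stage 1 = 84,200+11,700 + 32,800+3,540 + 5,090 = 137,330 kg.
Stage 1: m₀ = 137,330 kg, m_f = 137,330 − 84,200 = 53,130 kg; Δv = 288×9.81×ln(2.585) = 2825.3×0.9496 ≈ 2683 m/s.
Stage 2: m₀ = 41,430 kg, m_f = 41,430 − 32,800 = 8,630 kg; Δv = 355×9.81×ln(4.801) = 3482.6×1.5688 ≈ 5463 m/s.
Total Δv = 2683 + 5463 = 8146 m/s.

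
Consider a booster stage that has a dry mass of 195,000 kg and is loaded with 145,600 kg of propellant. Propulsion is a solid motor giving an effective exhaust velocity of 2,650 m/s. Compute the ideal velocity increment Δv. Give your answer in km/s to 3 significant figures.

m₀ = m_dry + m_prop = 195,000 + 145,600 = 340,600 kg.
Rocket equation: Δv = v_e · ln(m₀/m_f) = 2650.0 × ln(1.747) = 2650.0 × 0.5577 ≈ 1477.9 m/s.

Δv ≈ 1.48 km/s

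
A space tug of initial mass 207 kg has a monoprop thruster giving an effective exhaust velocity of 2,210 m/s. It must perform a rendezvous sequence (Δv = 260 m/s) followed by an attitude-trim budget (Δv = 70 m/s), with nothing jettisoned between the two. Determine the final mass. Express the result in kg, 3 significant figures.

final mass ≈ 178 kg

After the first burn: m = 207 × exp(−260/2210.0) = 207 × 0.88901 = 184.025 kg.
After the second burn: m = 184.025 × exp(−70/2210.0) = 184.025 × 0.96882 = 178.287 kg.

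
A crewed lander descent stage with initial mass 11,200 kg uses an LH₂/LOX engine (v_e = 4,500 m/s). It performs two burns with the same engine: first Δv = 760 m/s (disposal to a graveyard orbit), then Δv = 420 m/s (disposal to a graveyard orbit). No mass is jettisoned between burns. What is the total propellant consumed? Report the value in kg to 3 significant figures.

After the first burn: m = 11200 × exp(−760/4500.0) = 11200 × 0.84460 = 9,459.52 kg.
After the second burn: m = 9,459.52 × exp(−420/4500.0) = 9,459.52 × 0.91089 = 8,616.58 kg.
Total propellant = m₀ − m_final = 11200 − 8,616.58 = 2,583.42 kg.

total propellant consumed ≈ 2580 kg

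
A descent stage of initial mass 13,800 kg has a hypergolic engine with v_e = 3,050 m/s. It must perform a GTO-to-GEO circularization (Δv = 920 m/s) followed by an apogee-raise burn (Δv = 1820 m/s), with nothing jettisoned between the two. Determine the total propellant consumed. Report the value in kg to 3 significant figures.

After the first burn: m = 13800 × exp(−920/3050.0) = 13800 × 0.73960 = 10,206.5 kg.
After the second burn: m = 10,206.5 × exp(−1820/3050.0) = 10,206.5 × 0.55061 = 5,619.8 kg.
Total propellant = m₀ − m_final = 13800 − 5,619.8 = 8,180.2 kg.

total propellant consumed ≈ 8180 kg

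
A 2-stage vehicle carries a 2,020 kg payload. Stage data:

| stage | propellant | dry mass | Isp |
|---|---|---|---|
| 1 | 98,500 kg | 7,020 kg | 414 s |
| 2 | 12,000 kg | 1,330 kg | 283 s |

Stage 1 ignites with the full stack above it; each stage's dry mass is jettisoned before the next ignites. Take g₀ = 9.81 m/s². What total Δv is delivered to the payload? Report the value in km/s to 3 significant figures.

Δv ≈ 11.1 km/s

Ignition mass of stage 1 = 98,500+7,020 + 12,000+1,330 + 2,020 = 120,870 kg.
Stage 1: m₀ = 120,870 kg, m_f = 120,870 − 98,500 = 22,370 kg; Δv = 414×9.81×ln(5.403) = 4061.3×1.6870 ≈ 6851 m/s.
Stage 2: m₀ = 15,350 kg, m_f = 15,350 − 12,000 = 3,350 kg; Δv = 283×9.81×ln(4.582) = 2776.2×1.5222 ≈ 4226 m/s.
Total Δv = 6851 + 4226 = 11077 m/s.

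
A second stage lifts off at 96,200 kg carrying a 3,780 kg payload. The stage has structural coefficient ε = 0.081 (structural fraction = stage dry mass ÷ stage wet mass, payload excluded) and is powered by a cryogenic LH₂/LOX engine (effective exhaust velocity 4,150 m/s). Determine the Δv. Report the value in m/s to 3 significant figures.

Δv ≈ 8900 m/s

Stage wet mass = m₀ − payload = 96,200 − 3,780 = 92,420 kg.
Stage dry mass = ε × stage wet mass = 0.081 × 92,420 = 7,486.02 kg.
Burnout mass m_f = stage dry + payload = 7,486.02 + 3,780 = 11,266.02 kg.
Rocket equation: Δv = v_e · ln(96,200/11,266.02) = 4150.0 × ln(8.539) = 4150.0 × 2.1446 ≈ 8900 m/s.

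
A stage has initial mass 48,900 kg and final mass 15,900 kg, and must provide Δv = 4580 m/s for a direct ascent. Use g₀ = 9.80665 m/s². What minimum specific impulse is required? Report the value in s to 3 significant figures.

Isp ≈ 416 s

ln(m₀/m_f) = ln(48900/15900) = ln(3.075) = 1.1235.
From the ideal rocket equation, v_e = Δv / ln(m₀/m_f) = 4580 / 1.1235 = 4076.7 m/s.
Isp = v_e / g₀ = 4076.7 / 9.80665 = 415.7 s.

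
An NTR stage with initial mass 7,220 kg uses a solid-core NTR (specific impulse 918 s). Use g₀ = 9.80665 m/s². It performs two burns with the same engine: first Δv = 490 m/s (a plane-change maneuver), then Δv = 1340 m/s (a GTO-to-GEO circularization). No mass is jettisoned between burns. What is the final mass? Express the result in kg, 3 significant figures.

v_e = Isp · g₀ = 918 × 9.80665 = 9002.5 m/s.
After the first burn: m = 7220 × exp(−490/9002.5) = 7220 × 0.94703 = 6,837.56 kg.
After the second burn: m = 6,837.56 × exp(−1340/9002.5) = 6,837.56 × 0.86170 = 5,891.93 kg.

final mass ≈ 5890 kg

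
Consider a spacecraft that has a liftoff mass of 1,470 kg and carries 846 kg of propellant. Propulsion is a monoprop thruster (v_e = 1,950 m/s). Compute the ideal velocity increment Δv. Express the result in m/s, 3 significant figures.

Δv ≈ 1670 m/s

m_f = m₀ − m_prop = 1,470 − 846 = 624 kg.
From the ideal rocket equation, Δv = v_e · ln(m₀/m_f) = 1950.0 × ln(2.356) = 1950.0 × 0.8569 ≈ 1670.9 m/s.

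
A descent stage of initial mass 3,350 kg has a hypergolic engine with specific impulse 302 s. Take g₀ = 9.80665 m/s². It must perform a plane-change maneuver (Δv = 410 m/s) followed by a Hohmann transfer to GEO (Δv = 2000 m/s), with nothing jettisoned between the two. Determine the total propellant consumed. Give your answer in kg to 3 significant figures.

v_e = Isp · g₀ = 302 × 9.80665 = 2961.6 m/s.
After the first burn: m = 3350 × exp(−410/2961.6) = 3350 × 0.87072 = 2,916.91 kg.
After the second burn: m = 2,916.91 × exp(−2000/2961.6) = 2,916.91 × 0.50900 = 1,484.71 kg.
Total propellant = m₀ − m_final = 3350 − 1,484.71 = 1,865.29 kg.

total propellant consumed ≈ 1870 kg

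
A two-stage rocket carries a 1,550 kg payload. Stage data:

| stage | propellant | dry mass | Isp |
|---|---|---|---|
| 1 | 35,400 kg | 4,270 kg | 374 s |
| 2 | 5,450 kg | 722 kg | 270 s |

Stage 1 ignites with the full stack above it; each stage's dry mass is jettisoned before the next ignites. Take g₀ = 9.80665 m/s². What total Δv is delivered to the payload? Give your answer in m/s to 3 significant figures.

Ignition mass of stage 1 = 35,400+4,270 + 5,450+722 + 1,550 = 47,392 kg.
Stage 1: m₀ = 47,392 kg, m_f = 47,392 − 35,400 = 11,992 kg; Δv = 374×9.80665×ln(3.952) = 3667.7×1.3742 ≈ 5040 m/s.
Stage 2: m₀ = 7,722 kg, m_f = 7,722 − 5,450 = 2,272 kg; Δv = 270×9.80665×ln(3.399) = 2647.8×1.2234 ≈ 3239 m/s.
Total Δv = 5040 + 3239 = 8279 m/s.

Δv ≈ 8280 m/s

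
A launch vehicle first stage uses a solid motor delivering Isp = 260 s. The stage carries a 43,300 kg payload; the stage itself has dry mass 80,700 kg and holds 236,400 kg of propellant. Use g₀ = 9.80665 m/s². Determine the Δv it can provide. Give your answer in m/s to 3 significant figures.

Δv ≈ 2720 m/s

v_e = Isp · g₀ = 260 × 9.80665 = 2549.7 m/s.
m₀ = payload + dry + propellant = 43,300 + 80,700 + 236,400 = 360,400 kg.
m_f = payload + dry = 43,300 + 80,700 = 124,000 kg.
Δv = v_e · ln(m₀/m_f) = 2549.7 × ln(2.906) = 2549.7 × 1.0669 ≈ 2720.4 m/s.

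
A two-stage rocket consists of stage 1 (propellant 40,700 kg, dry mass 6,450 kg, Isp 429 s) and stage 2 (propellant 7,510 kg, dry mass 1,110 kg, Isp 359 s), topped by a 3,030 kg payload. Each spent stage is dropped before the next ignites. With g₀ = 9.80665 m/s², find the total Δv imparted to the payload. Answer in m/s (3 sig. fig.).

Δv ≈ 8600 m/s

Ignition mass of stage 1 = 40,700+6,450 + 7,510+1,110 + 3,030 = 58,800 kg.
Stage 1: m₀ = 58,800 kg, m_f = 58,800 − 40,700 = 18,100 kg; Δv = 429×9.80665×ln(3.249) = 4207.1×1.1782 ≈ 4957 m/s.
Stage 2: m₀ = 11,650 kg, m_f = 11,650 − 7,510 = 4,140 kg; Δv = 359×9.80665×ln(2.814) = 3520.6×1.0346 ≈ 3642 m/s.
Total Δv = 4957 + 3642 = 8599 m/s.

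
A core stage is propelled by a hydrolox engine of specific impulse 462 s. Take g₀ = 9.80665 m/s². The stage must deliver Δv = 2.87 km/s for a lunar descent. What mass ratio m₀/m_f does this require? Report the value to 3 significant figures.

v_e = Isp · g₀ = 462 × 9.80665 = 4530.7 m/s.
From the ideal rocket equation, m₀/m_f = exp(Δv / v_e) = exp(2870 / 4530.7) = exp(0.6335) = 1.8841.

mass ratio ≈ 1.88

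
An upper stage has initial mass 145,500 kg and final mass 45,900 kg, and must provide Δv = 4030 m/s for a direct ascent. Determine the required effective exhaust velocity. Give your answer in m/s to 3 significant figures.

v_e ≈ 3490 m/s

ln(m₀/m_f) = ln(145500/45900) = ln(3.17) = 1.1537.
Using Δv = v_e ln(m₀/m_f): v_e = Δv / ln(m₀/m_f) = 4030 / 1.1537 = 3493.1 m/s.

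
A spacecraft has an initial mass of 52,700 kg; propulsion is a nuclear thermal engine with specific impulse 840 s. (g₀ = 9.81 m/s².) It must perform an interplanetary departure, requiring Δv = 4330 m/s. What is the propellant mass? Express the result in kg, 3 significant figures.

propellant mass ≈ 21500 kg

v_e = Isp · g₀ = 840 × 9.81 = 8240.4 m/s.
By the Tsiolkovsky rocket equation, m₀/m_f = exp(Δv / v_e) = exp(4330 / 8240.4) = exp(0.5255) = 1.6912.
m_f = 52,700 / 1.6912 = 31,161.3 kg, so propellant = m₀ − m_f = 52,700 − 31,161.3 = 21,538.7 kg.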